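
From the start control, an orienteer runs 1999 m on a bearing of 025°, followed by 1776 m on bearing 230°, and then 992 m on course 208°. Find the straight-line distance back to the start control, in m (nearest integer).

1003 m

Leg 1 (025°, 1999 m): east 1999 sin 25° = 844.81, north 1999 cos 25° = 1811.71
Leg 2 (230°, 1776 m): east 1776 sin 230° = -1360.49, north 1776 cos 230° = -1141.59
Leg 3 (208°, 992 m): east 992 sin 208° = -465.72, north 992 cos 208° = -875.88
Net: -981.40 east, -205.77 north. Distance = √((-981.40)² + (-205.77)²) = 1002.736 m.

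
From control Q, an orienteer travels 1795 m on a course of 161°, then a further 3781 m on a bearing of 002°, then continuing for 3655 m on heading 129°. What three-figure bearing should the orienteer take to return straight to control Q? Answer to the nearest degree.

274°

Leg 1 (161°, 1795 m): east 1795 sin 161° = 584.39, north 1795 cos 161° = -1697.21
Leg 2 (002°, 3781 m): east 3781 sin 2° = 131.95, north 3781 cos 2° = 3778.70
Leg 3 (129°, 3655 m): east 3655 sin 129° = 2840.47, north 3655 cos 129° = -2300.17
Net displacement: 3556.82 east, -218.68 north. Direction back to start is (-3556.82, 218.68): bearing = atan2(-3556.82, 218.68) mod 360° = 273.52° ≈ 274°.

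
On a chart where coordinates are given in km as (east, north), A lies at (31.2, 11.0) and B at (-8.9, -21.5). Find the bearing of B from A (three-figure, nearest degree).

231°

Δeast = -8.9 − 31.2 = -40.10; Δnorth = -21.5 − 11.0 = -32.50.
Bearing = atan2(Δeast, Δnorth) mod 360° = 230.98° ≈ 231°.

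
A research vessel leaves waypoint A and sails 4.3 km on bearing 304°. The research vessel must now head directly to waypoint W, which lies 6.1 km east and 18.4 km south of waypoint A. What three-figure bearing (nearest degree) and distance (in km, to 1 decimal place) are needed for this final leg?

Leg 1 (304°, 4.3 km): east 4.3 sin 304° = -3.56, north 4.3 cos 304° = 2.40
Current position: (-3.56, 2.40). Target: (6.1, -18.4). Remaining: Δeast = 9.66, Δnorth = -20.80.
Bearing = atan2(9.66, -20.80) mod 360° = 155.08°; distance = √((9.66)² + (-20.80)²) = 22.940 km.

155°, 22.9 km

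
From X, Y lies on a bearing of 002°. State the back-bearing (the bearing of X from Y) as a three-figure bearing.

Back-bearing = 002° + 180° = 182°.

182°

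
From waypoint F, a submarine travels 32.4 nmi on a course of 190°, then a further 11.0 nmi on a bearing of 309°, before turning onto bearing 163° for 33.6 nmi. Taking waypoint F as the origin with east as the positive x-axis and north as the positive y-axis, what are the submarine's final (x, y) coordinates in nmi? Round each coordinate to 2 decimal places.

Leg 1 (190°, 32.4 nmi): east 32.4 sin 190° = -5.63, north 32.4 cos 190° = -31.91
Leg 2 (309°, 11.0 nmi): east 11.0 sin 309° = -8.55, north 11.0 cos 309° = 6.92
Leg 3 (163°, 33.6 nmi): east 33.6 sin 163° = 9.82, north 33.6 cos 163° = -32.13
Summing: -4.35 nmi east, -57.12 nmi north → (-4.35, -57.12).

(-4.35, -57.12)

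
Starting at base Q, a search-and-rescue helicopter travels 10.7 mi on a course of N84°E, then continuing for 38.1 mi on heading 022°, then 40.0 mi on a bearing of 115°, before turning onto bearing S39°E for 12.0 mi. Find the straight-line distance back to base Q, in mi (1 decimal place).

Leg 1 (N84°E, 10.7 mi): east 10.7 sin 84° = 10.64, north 10.7 cos 84° = 1.12
Leg 2 (022°, 38.1 mi): east 38.1 sin 22° = 14.27, north 38.1 cos 22° = 35.33
Leg 3 (115°, 40.0 mi): east 40.0 sin 115° = 36.25, north 40.0 cos 115° = -16.90
Leg 4 (S39°E, 12.0 mi): east 12.0 sin 141° = 7.55, north 12.0 cos 141° = -9.33
Net: 68.72 east, 10.21 north. Distance = √((68.72)² + (10.21)²) = 69.473 mi.

69.5 mi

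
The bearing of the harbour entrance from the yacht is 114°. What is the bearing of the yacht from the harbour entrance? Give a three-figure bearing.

Back-bearing = 114° + 180° = 294°.

294°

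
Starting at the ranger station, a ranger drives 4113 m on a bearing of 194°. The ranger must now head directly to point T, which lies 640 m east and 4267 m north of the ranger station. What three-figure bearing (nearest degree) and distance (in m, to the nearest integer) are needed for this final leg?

Leg 1 (194°, 4113 m): east 4113 sin 194° = -995.02, north 4113 cos 194° = -3990.83
Current position: (-995.02, -3990.83). Target: (640, 4267). Remaining: Δeast = 1635.02, Δnorth = 8257.83.
Bearing = atan2(1635.02, 8257.83) mod 360° = 11.20°; distance = √((1635.02)² + (8257.83)²) = 8418.135 m.

011°, 8418 m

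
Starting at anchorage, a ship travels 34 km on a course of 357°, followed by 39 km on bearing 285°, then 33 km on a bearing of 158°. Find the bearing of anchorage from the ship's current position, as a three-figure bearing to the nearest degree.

Leg 1 (357°, 34 km): east 34 sin 357° = -1.78, north 34 cos 357° = 33.95
Leg 2 (285°, 39 km): east 39 sin 285° = -37.67, north 39 cos 285° = 10.09
Leg 3 (158°, 33 km): east 33 sin 158° = 12.36, north 33 cos 158° = -30.60
Net displacement: -27.09 east, 13.45 north. Direction back to start is (27.09, -13.45): bearing = atan2(27.09, -13.45) mod 360° = 116.41° ≈ 116°.

116°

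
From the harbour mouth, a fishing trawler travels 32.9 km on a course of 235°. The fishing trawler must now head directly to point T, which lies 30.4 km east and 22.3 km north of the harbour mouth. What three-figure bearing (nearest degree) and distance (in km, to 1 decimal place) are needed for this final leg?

054°, 70.6 km

Leg 1 (235°, 32.9 km): east 32.9 sin 235° = -26.95, north 32.9 cos 235° = -18.87
Current position: (-26.95, -18.87). Target: (30.4, 22.3). Remaining: Δeast = 57.35, Δnorth = 41.17.
Bearing = atan2(57.35, 41.17) mod 360° = 54.33°; distance = √((57.35)² + (41.17)²) = 70.598 km.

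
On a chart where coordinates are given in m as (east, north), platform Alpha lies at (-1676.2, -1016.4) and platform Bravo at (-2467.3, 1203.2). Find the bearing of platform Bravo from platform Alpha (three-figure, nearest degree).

340°

Δeast = -2467.3 − -1676.2 = -791.10; Δnorth = 1203.2 − -1016.4 = 2219.60.
Bearing = atan2(Δeast, Δnorth) mod 360° = 340.38° ≈ 340°.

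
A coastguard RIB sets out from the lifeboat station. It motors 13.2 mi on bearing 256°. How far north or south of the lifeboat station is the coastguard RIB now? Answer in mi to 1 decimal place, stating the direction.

Leg 1 (256°, 13.2 mi): east 13.2 sin 256° = -12.81, north 13.2 cos 256° = -3.19
Net north component: -3.19 mi.

3.2 mi south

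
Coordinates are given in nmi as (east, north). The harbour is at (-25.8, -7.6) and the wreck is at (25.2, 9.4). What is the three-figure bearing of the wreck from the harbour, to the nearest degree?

072°

Δeast = 25.2 − -25.8 = 51.00; Δnorth = 9.4 − -7.6 = 17.00.
Bearing = atan2(Δeast, Δnorth) mod 360° = 71.57° ≈ 072°.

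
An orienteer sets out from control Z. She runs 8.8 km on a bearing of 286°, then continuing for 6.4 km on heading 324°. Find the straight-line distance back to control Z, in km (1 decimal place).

Leg 1 (286°, 8.8 km): east 8.8 sin 286° = -8.46, north 8.8 cos 286° = 2.43
Leg 2 (324°, 6.4 km): east 6.4 sin 324° = -3.76, north 6.4 cos 324° = 5.18
Net: -12.22 east, 7.60 north. Distance = √((-12.22)² + (7.60)²) = 14.393 km.

14.4 km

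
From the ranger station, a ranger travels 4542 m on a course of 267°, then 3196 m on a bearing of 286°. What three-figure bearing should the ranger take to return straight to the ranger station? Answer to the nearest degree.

Leg 1 (267°, 4542 m): east 4542 sin 267° = -4535.78, north 4542 cos 267° = -237.71
Leg 2 (286°, 3196 m): east 3196 sin 286° = -3072.19, north 3196 cos 286° = 880.94
Net displacement: -7607.97 east, 643.23 north. Direction back to start is (7607.97, -643.23): bearing = atan2(7607.97, -643.23) mod 360° = 94.83° ≈ 095°.

095°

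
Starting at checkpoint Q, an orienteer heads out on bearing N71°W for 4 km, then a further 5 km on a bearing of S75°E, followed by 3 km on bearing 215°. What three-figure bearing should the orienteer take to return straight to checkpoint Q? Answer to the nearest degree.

015°

Leg 1 (N71°W, 4 km): east 4 sin 289° = -3.78, north 4 cos 289° = 1.30
Leg 2 (S75°E, 5 km): east 5 sin 105° = 4.83, north 5 cos 105° = -1.29
Leg 3 (215°, 3 km): east 3 sin 215° = -1.72, north 3 cos 215° = -2.46
Net displacement: -0.67 east, -2.45 north. Direction back to start is (0.67, 2.45): bearing = atan2(0.67, 2.45) mod 360° = 15.37° ≈ 015°.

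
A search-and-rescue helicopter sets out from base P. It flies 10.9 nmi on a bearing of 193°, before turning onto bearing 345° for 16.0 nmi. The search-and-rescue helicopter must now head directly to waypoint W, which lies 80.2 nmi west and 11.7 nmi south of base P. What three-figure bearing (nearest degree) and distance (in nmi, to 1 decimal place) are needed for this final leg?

Leg 1 (193°, 10.9 nmi): east 10.9 sin 193° = -2.45, north 10.9 cos 193° = -10.62
Leg 2 (345°, 16.0 nmi): east 16.0 sin 345° = -4.14, north 16.0 cos 345° = 15.45
Current position: (-6.59, 4.83). Target: (-80.2, -11.7). Remaining: Δeast = -73.61, Δnorth = -16.53.
Bearing = atan2(-73.61, -16.53) mod 360° = 257.34°; distance = √((-73.61)² + (-16.53)²) = 75.441 nmi.

257°, 75.4 nmi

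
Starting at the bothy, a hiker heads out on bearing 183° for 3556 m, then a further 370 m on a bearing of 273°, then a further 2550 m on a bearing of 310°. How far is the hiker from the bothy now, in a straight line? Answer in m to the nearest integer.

3143 m

Leg 1 (183°, 3556 m): east 3556 sin 183° = -186.11, north 3556 cos 183° = -3551.13
Leg 2 (273°, 370 m): east 370 sin 273° = -369.49, north 370 cos 273° = 19.36
Leg 3 (310°, 2550 m): east 2550 sin 310° = -1953.41, north 2550 cos 310° = 1639.11
Net: -2509.01 east, -1892.65 north. Distance = √((-2509.01)² + (-1892.65)²) = 3142.815 m.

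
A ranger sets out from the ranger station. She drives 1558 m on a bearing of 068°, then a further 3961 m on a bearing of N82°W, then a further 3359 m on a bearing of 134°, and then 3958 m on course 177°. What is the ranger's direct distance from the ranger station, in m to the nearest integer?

5153 m

Leg 1 (068°, 1558 m): east 1558 sin 68° = 1444.55, north 1558 cos 68° = 583.64
Leg 2 (N82°W, 3961 m): east 3961 sin 278° = -3922.45, north 3961 cos 278° = 551.26
Leg 3 (134°, 3359 m): east 3359 sin 134° = 2416.26, north 3359 cos 134° = -2333.36
Leg 4 (177°, 3958 m): east 3958 sin 177° = 207.15, north 3958 cos 177° = -3952.58
Net: 145.51 east, -5151.03 north. Distance = √((145.51)² + (-5151.03)²) = 5153.086 m.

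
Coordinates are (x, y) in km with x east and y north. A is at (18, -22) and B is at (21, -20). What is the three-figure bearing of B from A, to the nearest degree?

Δeast = 21 − 18 = 3.00; Δnorth = -20 − -22 = 2.00.
Bearing = atan2(Δeast, Δnorth) mod 360° = 56.31° ≈ 056°.

056°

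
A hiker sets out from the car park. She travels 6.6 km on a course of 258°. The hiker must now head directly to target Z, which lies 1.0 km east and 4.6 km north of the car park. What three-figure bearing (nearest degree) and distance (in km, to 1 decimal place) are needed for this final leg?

051°, 9.6 km

Leg 1 (258°, 6.6 km): east 6.6 sin 258° = -6.46, north 6.6 cos 258° = -1.37
Current position: (-6.46, -1.37). Target: (1.0, 4.6). Remaining: Δeast = 7.46, Δnorth = 5.97.
Bearing = atan2(7.46, 5.97) mod 360° = 51.30°; distance = √((7.46)² + (5.97)²) = 9.553 km.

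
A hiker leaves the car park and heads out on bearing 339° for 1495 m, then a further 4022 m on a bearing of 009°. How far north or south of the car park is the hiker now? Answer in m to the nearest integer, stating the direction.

Leg 1 (339°, 1495 m): east 1495 sin 339° = -535.76, north 1495 cos 339° = 1395.70
Leg 2 (009°, 4022 m): east 4022 sin 9° = 629.18, north 4022 cos 9° = 3972.48
Net north component: 5368.19 m.

5368 m north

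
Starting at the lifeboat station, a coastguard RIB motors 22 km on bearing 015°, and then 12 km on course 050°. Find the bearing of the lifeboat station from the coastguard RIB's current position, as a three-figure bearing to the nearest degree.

207°

Leg 1 (015°, 22 km): east 22 sin 15° = 5.69, north 22 cos 15° = 21.25
Leg 2 (050°, 12 km): east 12 sin 50° = 9.19, north 12 cos 50° = 7.71
Net displacement: 14.89 east, 28.96 north. Direction back to start is (-14.89, -28.96): bearing = atan2(-14.89, -28.96) mod 360° = 207.20° ≈ 207°.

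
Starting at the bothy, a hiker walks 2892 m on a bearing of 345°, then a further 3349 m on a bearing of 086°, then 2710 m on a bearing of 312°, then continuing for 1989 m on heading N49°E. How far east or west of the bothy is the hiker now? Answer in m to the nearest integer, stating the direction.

Leg 1 (345°, 2892 m): east 2892 sin 345° = -748.50, north 2892 cos 345° = 2793.46
Leg 2 (086°, 3349 m): east 3349 sin 86° = 3340.84, north 3349 cos 86° = 233.61
Leg 3 (312°, 2710 m): east 2710 sin 312° = -2013.92, north 2710 cos 312° = 1813.34
Leg 4 (N49°E, 1989 m): east 1989 sin 49° = 1501.12, north 1989 cos 49° = 1304.90
Net east component: 2079.53 m.

2080 m east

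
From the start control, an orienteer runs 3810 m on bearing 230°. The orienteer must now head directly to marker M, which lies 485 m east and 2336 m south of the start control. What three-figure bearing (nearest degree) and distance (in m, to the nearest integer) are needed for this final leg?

088°, 3406 m

Leg 1 (230°, 3810 m): east 3810 sin 230° = -2918.63, north 3810 cos 230° = -2449.02
Current position: (-2918.63, -2449.02). Target: (485, -2336). Remaining: Δeast = 3403.63, Δnorth = 113.02.
Bearing = atan2(3403.63, 113.02) mod 360° = 88.10°; distance = √((3403.63)² + (113.02)²) = 3405.505 m.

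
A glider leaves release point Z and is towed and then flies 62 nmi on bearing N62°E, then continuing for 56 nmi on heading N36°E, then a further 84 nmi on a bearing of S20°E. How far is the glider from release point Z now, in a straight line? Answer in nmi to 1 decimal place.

116.5 nmi

Leg 1 (N62°E, 62 nmi): east 62 sin 62° = 54.74, north 62 cos 62° = 29.11
Leg 2 (N36°E, 56 nmi): east 56 sin 36° = 32.92, north 56 cos 36° = 45.30
Leg 3 (S20°E, 84 nmi): east 84 sin 160° = 28.73, north 84 cos 160° = -78.93
Net: 116.39 east, -4.52 north. Distance = √((116.39)² + (-4.52)²) = 116.476 nmi.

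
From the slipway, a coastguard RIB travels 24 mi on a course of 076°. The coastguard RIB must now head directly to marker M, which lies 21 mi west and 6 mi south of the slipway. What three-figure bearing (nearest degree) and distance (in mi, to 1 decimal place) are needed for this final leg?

255°, 45.8 mi

Leg 1 (076°, 24 mi): east 24 sin 76° = 23.29, north 24 cos 76° = 5.81
Current position: (23.29, 5.81). Target: (-21, -6). Remaining: Δeast = -44.29, Δnorth = -11.81.
Bearing = atan2(-44.29, -11.81) mod 360° = 255.07°; distance = √((-44.29)² + (-11.81)²) = 45.834 mi.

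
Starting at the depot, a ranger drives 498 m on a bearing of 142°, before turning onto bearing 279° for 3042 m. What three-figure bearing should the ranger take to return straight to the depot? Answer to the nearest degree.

092°

Leg 1 (142°, 498 m): east 498 sin 142° = 306.60, north 498 cos 142° = -392.43
Leg 2 (279°, 3042 m): east 3042 sin 279° = -3004.55, north 3042 cos 279° = 475.87
Net displacement: -2697.95 east, 83.44 north. Direction back to start is (2697.95, -83.44): bearing = atan2(2697.95, -83.44) mod 360° = 91.77° ≈ 092°.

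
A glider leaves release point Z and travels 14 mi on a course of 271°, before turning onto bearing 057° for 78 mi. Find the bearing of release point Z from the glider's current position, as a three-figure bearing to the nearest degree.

230°

Leg 1 (271°, 14 mi): east 14 sin 271° = -14.00, north 14 cos 271° = 0.24
Leg 2 (057°, 78 mi): east 78 sin 57° = 65.42, north 78 cos 57° = 42.48
Net displacement: 51.42 east, 42.73 north. Direction back to start is (-51.42, -42.73): bearing = atan2(-51.42, -42.73) mod 360° = 230.28° ≈ 230°.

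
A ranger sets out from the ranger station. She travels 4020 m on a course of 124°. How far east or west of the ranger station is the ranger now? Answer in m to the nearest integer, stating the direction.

3333 m east

Leg 1 (124°, 4020 m): east 4020 sin 124° = 3332.73, north 4020 cos 124° = -2247.96
Net east component: 3332.73 m.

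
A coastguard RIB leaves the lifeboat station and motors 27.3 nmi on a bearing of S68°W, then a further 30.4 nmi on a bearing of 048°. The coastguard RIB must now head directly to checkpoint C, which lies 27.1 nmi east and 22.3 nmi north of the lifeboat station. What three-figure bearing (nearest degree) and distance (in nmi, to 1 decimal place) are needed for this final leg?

068°, 32.2 nmi

Leg 1 (S68°W, 27.3 nmi): east 27.3 sin 248° = -25.31, north 27.3 cos 248° = -10.23
Leg 2 (048°, 30.4 nmi): east 30.4 sin 48° = 22.59, north 30.4 cos 48° = 20.34
Current position: (-2.72, 10.11). Target: (27.1, 22.3). Remaining: Δeast = 29.82, Δnorth = 12.19.
Bearing = atan2(29.82, 12.19) mod 360° = 67.77°; distance = √((29.82)² + (12.19)²) = 32.214 nmi.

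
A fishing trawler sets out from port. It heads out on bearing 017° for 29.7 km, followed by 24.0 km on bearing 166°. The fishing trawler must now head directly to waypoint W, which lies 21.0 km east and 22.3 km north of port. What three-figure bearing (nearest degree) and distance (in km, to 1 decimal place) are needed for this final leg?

021°, 18.4 km

Leg 1 (017°, 29.7 km): east 29.7 sin 17° = 8.68, north 29.7 cos 17° = 28.40
Leg 2 (166°, 24.0 km): east 24.0 sin 166° = 5.81, north 24.0 cos 166° = -23.29
Current position: (14.49, 5.12). Target: (21.0, 22.3). Remaining: Δeast = 6.51, Δnorth = 17.18.
Bearing = atan2(6.51, 17.18) mod 360° = 20.75°; distance = √((6.51)² + (17.18)²) = 18.377 km.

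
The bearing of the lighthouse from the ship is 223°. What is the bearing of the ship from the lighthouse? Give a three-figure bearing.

043°

Back-bearing = 223° − 180° = 043°.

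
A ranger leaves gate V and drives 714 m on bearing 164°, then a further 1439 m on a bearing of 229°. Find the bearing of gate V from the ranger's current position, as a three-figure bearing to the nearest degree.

029°

Leg 1 (164°, 714 m): east 714 sin 164° = 196.81, north 714 cos 164° = -686.34
Leg 2 (229°, 1439 m): east 1439 sin 229° = -1086.03, north 1439 cos 229° = -944.07
Net displacement: -889.22 east, -1630.41 north. Direction back to start is (889.22, 1630.41): bearing = atan2(889.22, 1630.41) mod 360° = 28.61° ≈ 029°.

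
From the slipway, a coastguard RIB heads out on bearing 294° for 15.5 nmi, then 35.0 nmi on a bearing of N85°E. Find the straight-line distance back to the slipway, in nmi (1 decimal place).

Leg 1 (294°, 15.5 nmi): east 15.5 sin 294° = -14.16, north 15.5 cos 294° = 6.30
Leg 2 (N85°E, 35.0 nmi): east 35.0 sin 85° = 34.87, north 35.0 cos 85° = 3.05
Net: 20.71 east, 9.35 north. Distance = √((20.71)² + (9.35)²) = 22.722 nmi.

22.7 nmi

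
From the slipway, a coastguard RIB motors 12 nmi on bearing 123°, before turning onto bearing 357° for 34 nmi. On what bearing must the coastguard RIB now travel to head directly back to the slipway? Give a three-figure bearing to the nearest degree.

197°

Leg 1 (123°, 12 nmi): east 12 sin 123° = 10.06, north 12 cos 123° = -6.54
Leg 2 (357°, 34 nmi): east 34 sin 357° = -1.78, north 34 cos 357° = 33.95
Net displacement: 8.28 east, 27.42 north. Direction back to start is (-8.28, -27.42): bearing = atan2(-8.28, -27.42) mod 360° = 196.81° ≈ 197°.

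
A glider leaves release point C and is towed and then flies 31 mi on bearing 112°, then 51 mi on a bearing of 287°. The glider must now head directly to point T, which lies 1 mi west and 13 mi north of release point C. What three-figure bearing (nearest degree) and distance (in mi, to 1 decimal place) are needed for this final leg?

063°, 21.4 mi

Leg 1 (112°, 31 mi): east 31 sin 112° = 28.74, north 31 cos 112° = -11.61
Leg 2 (287°, 51 mi): east 51 sin 287° = -48.77, north 51 cos 287° = 14.91
Current position: (-20.03, 3.30). Target: (-1, 13). Remaining: Δeast = 19.03, Δnorth = 9.70.
Bearing = atan2(19.03, 9.70) mod 360° = 62.99°; distance = √((19.03)² + (9.70)²) = 21.359 mi.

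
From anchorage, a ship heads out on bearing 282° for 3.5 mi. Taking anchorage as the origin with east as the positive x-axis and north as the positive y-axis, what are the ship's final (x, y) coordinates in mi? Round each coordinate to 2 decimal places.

(-3.42, 0.73)

Leg 1 (282°, 3.5 mi): east 3.5 sin 282° = -3.42, north 3.5 cos 282° = 0.73
Summing: -3.42 mi east, 0.73 mi north → (-3.42, 0.73).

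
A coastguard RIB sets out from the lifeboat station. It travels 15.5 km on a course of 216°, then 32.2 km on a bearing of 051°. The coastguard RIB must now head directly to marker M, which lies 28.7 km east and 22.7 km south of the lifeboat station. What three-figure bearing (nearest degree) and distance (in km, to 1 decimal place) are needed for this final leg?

Leg 1 (216°, 15.5 km): east 15.5 sin 216° = -9.11, north 15.5 cos 216° = -12.54
Leg 2 (051°, 32.2 km): east 32.2 sin 51° = 25.02, north 32.2 cos 51° = 20.26
Current position: (15.91, 7.72). Target: (28.7, -22.7). Remaining: Δeast = 12.79, Δnorth = -30.42.
Bearing = atan2(12.79, -30.42) mod 360° = 157.20°; distance = √((12.79)² + (-30.42)²) = 33.002 km.

157°, 33.0 km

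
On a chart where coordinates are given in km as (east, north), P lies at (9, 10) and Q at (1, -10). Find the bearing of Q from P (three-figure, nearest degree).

Δeast = 1 − 9 = -8.00; Δnorth = -10 − 10 = -20.00.
Bearing = atan2(Δeast, Δnorth) mod 360° = 201.80° ≈ 202°.

202°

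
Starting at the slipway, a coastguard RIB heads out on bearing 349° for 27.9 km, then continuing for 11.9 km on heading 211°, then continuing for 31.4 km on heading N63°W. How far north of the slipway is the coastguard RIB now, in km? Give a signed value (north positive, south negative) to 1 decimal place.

Leg 1 (349°, 27.9 km): east 27.9 sin 349° = -5.32, north 27.9 cos 349° = 27.39
Leg 2 (211°, 11.9 km): east 11.9 sin 211° = -6.13, north 11.9 cos 211° = -10.20
Leg 3 (N63°W, 31.4 km): east 31.4 sin 297° = -27.98, north 31.4 cos 297° = 14.26
Net north component: 31.44 km.

31.4 km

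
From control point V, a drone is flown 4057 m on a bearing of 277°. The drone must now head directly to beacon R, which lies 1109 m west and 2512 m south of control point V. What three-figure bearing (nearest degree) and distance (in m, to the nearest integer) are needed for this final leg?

Leg 1 (277°, 4057 m): east 4057 sin 277° = -4026.76, north 4057 cos 277° = 494.42
Current position: (-4026.76, 494.42). Target: (-1109, -2512). Remaining: Δeast = 2917.76, Δnorth = -3006.42.
Bearing = atan2(2917.76, -3006.42) mod 360° = 135.86°; distance = √((2917.76)² + (-3006.42)²) = 4189.500 m.

136°, 4189 m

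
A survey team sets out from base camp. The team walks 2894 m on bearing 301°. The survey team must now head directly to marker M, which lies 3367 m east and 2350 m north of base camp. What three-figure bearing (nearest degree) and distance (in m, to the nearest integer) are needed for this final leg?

082°, 5910 m

Leg 1 (301°, 2894 m): east 2894 sin 301° = -2480.64, north 2894 cos 301° = 1490.52
Current position: (-2480.64, 1490.52). Target: (3367, 2350). Remaining: Δeast = 5847.64, Δnorth = 859.48.
Bearing = atan2(5847.64, 859.48) mod 360° = 81.64°; distance = √((5847.64)² + (859.48)²) = 5910.467 m.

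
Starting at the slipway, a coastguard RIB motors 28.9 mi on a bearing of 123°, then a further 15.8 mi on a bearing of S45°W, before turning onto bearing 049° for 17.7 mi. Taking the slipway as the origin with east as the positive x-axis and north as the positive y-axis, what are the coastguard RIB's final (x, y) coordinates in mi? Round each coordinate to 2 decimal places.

Leg 1 (123°, 28.9 mi): east 28.9 sin 123° = 24.24, north 28.9 cos 123° = -15.74
Leg 2 (S45°W, 15.8 mi): east 15.8 sin 225° = -11.17, north 15.8 cos 225° = -11.17
Leg 3 (049°, 17.7 mi): east 17.7 sin 49° = 13.36, north 17.7 cos 49° = 11.61
Summing: 26.42 mi east, -15.30 mi north → (26.42, -15.30).

(26.42, -15.30)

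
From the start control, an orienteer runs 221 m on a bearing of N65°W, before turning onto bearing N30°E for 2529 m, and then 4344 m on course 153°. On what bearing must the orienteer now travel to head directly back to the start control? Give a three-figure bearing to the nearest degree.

Leg 1 (N65°W, 221 m): east 221 sin 295° = -200.29, north 221 cos 295° = 93.40
Leg 2 (N30°E, 2529 m): east 2529 sin 30° = 1264.50, north 2529 cos 30° = 2190.18
Leg 3 (153°, 4344 m): east 4344 sin 153° = 1972.13, north 4344 cos 153° = -3870.53
Net displacement: 3036.34 east, -1586.96 north. Direction back to start is (-3036.34, 1586.96): bearing = atan2(-3036.34, 1586.96) mod 360° = 297.59° ≈ 298°.

298°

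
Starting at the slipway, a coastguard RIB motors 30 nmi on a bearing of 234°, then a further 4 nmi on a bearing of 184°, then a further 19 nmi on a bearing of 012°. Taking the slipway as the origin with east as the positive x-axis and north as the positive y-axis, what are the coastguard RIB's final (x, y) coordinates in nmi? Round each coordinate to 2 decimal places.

(-20.60, -3.04)

Leg 1 (234°, 30 nmi): east 30 sin 234° = -24.27, north 30 cos 234° = -17.63
Leg 2 (184°, 4 nmi): east 4 sin 184° = -0.28, north 4 cos 184° = -3.99
Leg 3 (012°, 19 nmi): east 19 sin 12° = 3.95, north 19 cos 12° = 18.58
Summing: -20.60 nmi east, -3.04 nmi north → (-20.60, -3.04).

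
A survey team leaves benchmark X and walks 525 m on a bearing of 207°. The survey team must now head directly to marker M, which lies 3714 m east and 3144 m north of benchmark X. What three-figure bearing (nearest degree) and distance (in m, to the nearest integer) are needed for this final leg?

Leg 1 (207°, 525 m): east 525 sin 207° = -238.35, north 525 cos 207° = -467.78
Current position: (-238.35, -467.78). Target: (3714, 3144). Remaining: Δeast = 3952.35, Δnorth = 3611.78.
Bearing = atan2(3952.35, 3611.78) mod 360° = 47.58°; distance = √((3952.35)² + (3611.78)²) = 5354.061 m.

048°, 5354 m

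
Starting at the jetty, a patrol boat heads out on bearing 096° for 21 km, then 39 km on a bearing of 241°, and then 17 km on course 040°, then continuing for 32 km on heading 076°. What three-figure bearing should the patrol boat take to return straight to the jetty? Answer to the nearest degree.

271°

Leg 1 (096°, 21 km): east 21 sin 96° = 20.88, north 21 cos 96° = -2.20
Leg 2 (241°, 39 km): east 39 sin 241° = -34.11, north 39 cos 241° = -18.91
Leg 3 (040°, 17 km): east 17 sin 40° = 10.93, north 17 cos 40° = 13.02
Leg 4 (076°, 32 km): east 32 sin 76° = 31.05, north 32 cos 76° = 7.74
Net displacement: 28.75 east, -0.34 north. Direction back to start is (-28.75, 0.34): bearing = atan2(-28.75, 0.34) mod 360° = 270.67° ≈ 271°.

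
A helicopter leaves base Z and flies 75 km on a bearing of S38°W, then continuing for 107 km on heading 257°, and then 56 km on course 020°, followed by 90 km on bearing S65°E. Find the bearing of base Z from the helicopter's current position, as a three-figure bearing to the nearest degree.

036°

Leg 1 (S38°W, 75 km): east 75 sin 218° = -46.17, north 75 cos 218° = -59.10
Leg 2 (257°, 107 km): east 107 sin 257° = -104.26, north 107 cos 257° = -24.07
Leg 3 (020°, 56 km): east 56 sin 20° = 19.15, north 56 cos 20° = 52.62
Leg 4 (S65°E, 90 km): east 90 sin 115° = 81.57, north 90 cos 115° = -38.04
Net displacement: -49.71 east, -68.58 north. Direction back to start is (49.71, 68.58): bearing = atan2(49.71, 68.58) mod 360° = 35.94° ≈ 036°.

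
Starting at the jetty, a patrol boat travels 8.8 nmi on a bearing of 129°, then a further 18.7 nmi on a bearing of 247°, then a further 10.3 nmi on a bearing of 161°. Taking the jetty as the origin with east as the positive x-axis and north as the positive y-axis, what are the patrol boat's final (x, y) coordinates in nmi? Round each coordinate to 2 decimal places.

Leg 1 (129°, 8.8 nmi): east 8.8 sin 129° = 6.84, north 8.8 cos 129° = -5.54
Leg 2 (247°, 18.7 nmi): east 18.7 sin 247° = -17.21, north 18.7 cos 247° = -7.31
Leg 3 (161°, 10.3 nmi): east 10.3 sin 161° = 3.35, north 10.3 cos 161° = -9.74
Summing: -7.02 nmi east, -22.58 nmi north → (-7.02, -22.58).

(-7.02, -22.58)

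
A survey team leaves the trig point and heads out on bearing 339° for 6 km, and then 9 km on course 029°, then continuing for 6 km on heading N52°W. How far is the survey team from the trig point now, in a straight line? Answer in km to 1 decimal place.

17.4 km

Leg 1 (339°, 6 km): east 6 sin 339° = -2.15, north 6 cos 339° = 5.60
Leg 2 (029°, 9 km): east 9 sin 29° = 4.36, north 9 cos 29° = 7.87
Leg 3 (N52°W, 6 km): east 6 sin 308° = -4.73, north 6 cos 308° = 3.69
Net: -2.51 east, 17.17 north. Distance = √((-2.51)² + (17.17)²) = 17.350 km.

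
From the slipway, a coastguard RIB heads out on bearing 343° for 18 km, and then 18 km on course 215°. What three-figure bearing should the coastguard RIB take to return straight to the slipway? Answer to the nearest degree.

Leg 1 (343°, 18 km): east 18 sin 343° = -5.26, north 18 cos 343° = 17.21
Leg 2 (215°, 18 km): east 18 sin 215° = -10.32, north 18 cos 215° = -14.74
Net displacement: -15.59 east, 2.47 north. Direction back to start is (15.59, -2.47): bearing = atan2(15.59, -2.47) mod 360° = 99.00° ≈ 099°.

099°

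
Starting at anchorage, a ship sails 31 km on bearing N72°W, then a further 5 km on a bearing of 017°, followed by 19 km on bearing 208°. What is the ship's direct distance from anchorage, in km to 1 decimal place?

37.0 km

Leg 1 (N72°W, 31 km): east 31 sin 288° = -29.48, north 31 cos 288° = 9.58
Leg 2 (017°, 5 km): east 5 sin 17° = 1.46, north 5 cos 17° = 4.78
Leg 3 (208°, 19 km): east 19 sin 208° = -8.92, north 19 cos 208° = -16.78
Net: -36.94 east, -2.41 north. Distance = √((-36.94)² + (-2.41)²) = 37.020 km.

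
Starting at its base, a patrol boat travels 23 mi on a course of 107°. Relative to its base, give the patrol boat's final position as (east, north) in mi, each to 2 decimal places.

Leg 1 (107°, 23 mi): east 23 sin 107° = 22.00, north 23 cos 107° = -6.72
Summing: 22.00 mi east, -6.72 mi north → (22.00, -6.72).

(22.00, -6.72)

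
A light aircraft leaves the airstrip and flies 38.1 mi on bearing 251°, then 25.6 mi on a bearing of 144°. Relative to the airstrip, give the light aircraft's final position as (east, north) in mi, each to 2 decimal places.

Leg 1 (251°, 38.1 mi): east 38.1 sin 251° = -36.02, north 38.1 cos 251° = -12.40
Leg 2 (144°, 25.6 mi): east 25.6 sin 144° = 15.05, north 25.6 cos 144° = -20.71
Summing: -20.98 mi east, -33.11 mi north → (-20.98, -33.11).

(-20.98, -33.11)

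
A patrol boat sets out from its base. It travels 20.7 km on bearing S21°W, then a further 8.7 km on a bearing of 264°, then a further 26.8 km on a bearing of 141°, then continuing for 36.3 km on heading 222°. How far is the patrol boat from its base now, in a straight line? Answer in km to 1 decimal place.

Leg 1 (S21°W, 20.7 km): east 20.7 sin 201° = -7.42, north 20.7 cos 201° = -19.33
Leg 2 (264°, 8.7 km): east 8.7 sin 264° = -8.65, north 8.7 cos 264° = -0.91
Leg 3 (141°, 26.8 km): east 26.8 sin 141° = 16.87, north 26.8 cos 141° = -20.83
Leg 4 (222°, 36.3 km): east 36.3 sin 222° = -24.29, north 36.3 cos 222° = -26.98
Net: -23.49 east, -68.04 north. Distance = √((-23.49)² + (-68.04)²) = 71.980 km.

72.0 km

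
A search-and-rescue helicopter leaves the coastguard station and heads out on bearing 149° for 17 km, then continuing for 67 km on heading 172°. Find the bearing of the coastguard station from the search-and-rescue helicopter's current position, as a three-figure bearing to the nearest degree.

347°

Leg 1 (149°, 17 km): east 17 sin 149° = 8.76, north 17 cos 149° = -14.57
Leg 2 (172°, 67 km): east 67 sin 172° = 9.32, north 67 cos 172° = -66.35
Net displacement: 18.08 east, -80.92 north. Direction back to start is (-18.08, 80.92): bearing = atan2(-18.08, 80.92) mod 360° = 347.41° ≈ 347°.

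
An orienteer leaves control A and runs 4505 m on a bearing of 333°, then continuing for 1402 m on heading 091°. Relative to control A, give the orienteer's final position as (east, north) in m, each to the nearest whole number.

(-643, 3990)

Leg 1 (333°, 4505 m): east 4505 sin 333° = -2045.23, north 4505 cos 333° = 4013.98
Leg 2 (091°, 1402 m): east 1402 sin 91° = 1401.79, north 1402 cos 91° = -24.47
Summing: -643.44 m east, 3989.52 m north → (-643, 3990).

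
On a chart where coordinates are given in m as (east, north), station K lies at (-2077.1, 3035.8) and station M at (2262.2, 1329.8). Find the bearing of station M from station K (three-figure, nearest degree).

Δeast = 2262.2 − -2077.1 = 4339.30; Δnorth = 1329.8 − 3035.8 = -1706.00.
Bearing = atan2(Δeast, Δnorth) mod 360° = 111.46° ≈ 111°.

111°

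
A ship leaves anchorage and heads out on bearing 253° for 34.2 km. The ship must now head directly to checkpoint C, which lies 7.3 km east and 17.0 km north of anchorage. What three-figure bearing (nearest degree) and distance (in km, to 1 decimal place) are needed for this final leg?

056°, 48.3 km

Leg 1 (253°, 34.2 km): east 34.2 sin 253° = -32.71, north 34.2 cos 253° = -10.00
Current position: (-32.71, -10.00). Target: (7.3, 17.0). Remaining: Δeast = 40.01, Δnorth = 27.00.
Bearing = atan2(40.01, 27.00) mod 360° = 55.99°; distance = √((40.01)² + (27.00)²) = 48.264 km.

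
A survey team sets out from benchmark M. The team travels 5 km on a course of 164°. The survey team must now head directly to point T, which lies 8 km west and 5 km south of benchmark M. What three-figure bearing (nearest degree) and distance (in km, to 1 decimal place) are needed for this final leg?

Leg 1 (164°, 5 km): east 5 sin 164° = 1.38, north 5 cos 164° = -4.81
Current position: (1.38, -4.81). Target: (-8, -5). Remaining: Δeast = -9.38, Δnorth = -0.19.
Bearing = atan2(-9.38, -0.19) mod 360° = 268.82°; distance = √((-9.38)² + (-0.19)²) = 9.380 km.

269°, 9.4 km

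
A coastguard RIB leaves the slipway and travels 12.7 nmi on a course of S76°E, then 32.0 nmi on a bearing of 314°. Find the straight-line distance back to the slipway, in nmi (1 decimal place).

Leg 1 (S76°E, 12.7 nmi): east 12.7 sin 104° = 12.32, north 12.7 cos 104° = -3.07
Leg 2 (314°, 32.0 nmi): east 32.0 sin 314° = -23.02, north 32.0 cos 314° = 22.23
Net: -10.70 east, 19.16 north. Distance = √((-10.70)² + (19.16)²) = 21.940 nmi.

21.9 nmi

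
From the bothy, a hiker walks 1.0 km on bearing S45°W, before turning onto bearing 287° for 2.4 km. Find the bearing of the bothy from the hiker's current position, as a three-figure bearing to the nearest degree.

Leg 1 (S45°W, 1.0 km): east 1.0 sin 225° = -0.71, north 1.0 cos 225° = -0.71
Leg 2 (287°, 2.4 km): east 2.4 sin 287° = -2.30, north 2.4 cos 287° = 0.70
Net displacement: -3.00 east, -0.01 north. Direction back to start is (3.00, 0.01): bearing = atan2(3.00, 0.01) mod 360° = 89.90° ≈ 090°.

090°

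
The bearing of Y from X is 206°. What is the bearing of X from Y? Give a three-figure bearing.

Back-bearing = 206° − 180° = 026°.

026°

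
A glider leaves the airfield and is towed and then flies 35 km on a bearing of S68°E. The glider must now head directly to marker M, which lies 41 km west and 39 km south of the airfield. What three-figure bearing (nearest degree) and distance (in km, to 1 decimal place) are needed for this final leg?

251°, 77.9 km

Leg 1 (S68°E, 35 km): east 35 sin 112° = 32.45, north 35 cos 112° = -13.11
Current position: (32.45, -13.11). Target: (-41, -39). Remaining: Δeast = -73.45, Δnorth = -25.89.
Bearing = atan2(-73.45, -25.89) mod 360° = 250.58°; distance = √((-73.45)² + (-25.89)²) = 77.880 km.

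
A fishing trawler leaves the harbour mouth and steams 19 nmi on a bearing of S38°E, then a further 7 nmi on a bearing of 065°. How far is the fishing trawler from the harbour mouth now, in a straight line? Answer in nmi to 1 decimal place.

Leg 1 (S38°E, 19 nmi): east 19 sin 142° = 11.70, north 19 cos 142° = -14.97
Leg 2 (065°, 7 nmi): east 7 sin 65° = 6.34, north 7 cos 65° = 2.96
Net: 18.04 east, -12.01 north. Distance = √((18.04)² + (-12.01)²) = 21.676 nmi.

21.7 nmi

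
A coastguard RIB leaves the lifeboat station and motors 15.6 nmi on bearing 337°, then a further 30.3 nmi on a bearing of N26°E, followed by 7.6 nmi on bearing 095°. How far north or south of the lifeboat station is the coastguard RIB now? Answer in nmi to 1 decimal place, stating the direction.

Leg 1 (337°, 15.6 nmi): east 15.6 sin 337° = -6.10, north 15.6 cos 337° = 14.36
Leg 2 (N26°E, 30.3 nmi): east 30.3 sin 26° = 13.28, north 30.3 cos 26° = 27.23
Leg 3 (095°, 7.6 nmi): east 7.6 sin 95° = 7.57, north 7.6 cos 95° = -0.66
Net north component: 40.93 nmi.

40.9 nmi north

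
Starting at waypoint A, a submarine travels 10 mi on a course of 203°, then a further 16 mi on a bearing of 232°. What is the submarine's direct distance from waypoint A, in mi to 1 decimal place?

25.2 mi

Leg 1 (203°, 10 mi): east 10 sin 203° = -3.91, north 10 cos 203° = -9.21
Leg 2 (232°, 16 mi): east 16 sin 232° = -12.61, north 16 cos 232° = -9.85
Net: -16.52 east, -19.06 north. Distance = √((-16.52)² + (-19.06)²) = 25.217 mi.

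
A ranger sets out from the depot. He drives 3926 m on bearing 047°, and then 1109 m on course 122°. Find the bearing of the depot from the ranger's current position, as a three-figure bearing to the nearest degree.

241°

Leg 1 (047°, 3926 m): east 3926 sin 47° = 2871.29, north 3926 cos 47° = 2677.53
Leg 2 (122°, 1109 m): east 1109 sin 122° = 940.49, north 1109 cos 122° = -587.68
Net displacement: 3811.78 east, 2089.85 north. Direction back to start is (-3811.78, -2089.85): bearing = atan2(-3811.78, -2089.85) mod 360° = 241.27° ≈ 241°.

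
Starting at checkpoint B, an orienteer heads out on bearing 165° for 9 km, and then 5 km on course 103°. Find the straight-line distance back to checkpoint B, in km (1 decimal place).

Leg 1 (165°, 9 km): east 9 sin 165° = 2.33, north 9 cos 165° = -8.69
Leg 2 (103°, 5 km): east 5 sin 103° = 4.87, north 5 cos 103° = -1.12
Net: 7.20 east, -9.82 north. Distance = √((7.20)² + (-9.82)²) = 12.176 km.

12.2 km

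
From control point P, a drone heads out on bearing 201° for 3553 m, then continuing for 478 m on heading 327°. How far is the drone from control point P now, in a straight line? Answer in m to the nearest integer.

Leg 1 (201°, 3553 m): east 3553 sin 201° = -1273.28, north 3553 cos 201° = -3317.01
Leg 2 (327°, 478 m): east 478 sin 327° = -260.34, north 478 cos 327° = 400.88
Net: -1533.62 east, -2916.13 north. Distance = √((-1533.62)² + (-2916.13)²) = 3294.811 m.

3295 m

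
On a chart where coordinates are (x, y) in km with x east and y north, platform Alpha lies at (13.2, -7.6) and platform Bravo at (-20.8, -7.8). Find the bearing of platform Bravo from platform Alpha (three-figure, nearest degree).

270°

Δeast = -20.8 − 13.2 = -34.00; Δnorth = -7.8 − -7.6 = -0.20.
Bearing = atan2(Δeast, Δnorth) mod 360° = 269.66° ≈ 270°.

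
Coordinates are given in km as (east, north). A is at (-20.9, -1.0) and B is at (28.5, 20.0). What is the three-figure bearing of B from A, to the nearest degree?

Δeast = 28.5 − -20.9 = 49.40; Δnorth = 20.0 − -1.0 = 21.00.
Bearing = atan2(Δeast, Δnorth) mod 360° = 66.97° ≈ 067°.

067°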